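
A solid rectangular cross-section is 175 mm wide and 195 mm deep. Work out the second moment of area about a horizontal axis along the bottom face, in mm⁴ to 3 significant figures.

The section: 175 × 195, A = 34 125 mm², y = 97.5 mm, Ī = 108 133 594 mm⁴.
Transfer it to the bottom edge using Ī + A·d² with d = y − 0:
  the section: d = 97.5 mm → contributes +432 534 375 mm⁴
Total I = 432 534 375 mm⁴.

I_base ≈ 4.33 × 10⁸ mm⁴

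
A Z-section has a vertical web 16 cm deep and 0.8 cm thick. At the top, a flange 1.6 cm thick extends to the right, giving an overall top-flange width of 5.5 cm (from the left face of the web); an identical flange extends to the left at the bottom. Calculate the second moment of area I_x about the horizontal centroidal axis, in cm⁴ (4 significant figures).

I_x ≈ 1056 cm⁴

Decompose the section into non-overlapping parts with the origin at the bottom-left of its bounding rectangle.
Web: 0.8 × 16, A = 12.8 cm², y = 8 cm, Ī = 273.067 cm⁴.
Top flange (beyond web): 4.7 × 1.6, A = 7.52 cm², y = 15.2 cm, Ī = 1.60427 cm⁴.
Bottom flange (beyond web): 4.7 × 1.6, A = 7.52 cm², y = 0.8 cm, Ī = 1.60427 cm⁴.
Centroid: ȳ = ΣA·y / ΣA = 8 cm.
Transfer each piece to the horizontal centroidal axis using Ī + A·d² with d = y − 8:
  web: d = 0 cm → contributes +273.067 cm⁴
  top flange (beyond web): d = 7.2 cm → contributes +391.441 cm⁴
  bottom flange (beyond web): d = -7.2 cm → contributes +391.441 cm⁴
Total I = 1055.95 cm⁴.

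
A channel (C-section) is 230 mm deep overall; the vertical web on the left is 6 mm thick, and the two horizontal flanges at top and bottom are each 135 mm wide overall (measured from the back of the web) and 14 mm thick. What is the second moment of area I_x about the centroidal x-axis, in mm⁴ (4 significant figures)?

I_x ≈ 4.827 × 10⁷ mm⁴

Split into non-overlapping primitives; take the origin at the lower-left of the bounding box.
Web: 6 × 230, A = 1 380 mm², y = 115 mm, Ī = 6 083 500 mm⁴.
Top flange (beyond web): 129 × 14, A = 1 806 mm², y = 223 mm, Ī = 29 498 mm⁴.
Bottom flange (beyond web): 129 × 14, A = 1 806 mm², y = 7 mm, Ī = 29 498 mm⁴.
By symmetry the centroid is at mid-height, ȳ = 115 mm.
Transfer each piece to the centroidal x-axis using Ī + A·d² with d = y − 115:
  web: d = 0 mm → contributes +6 083 500 mm⁴
  top flange (beyond web): d = 108 mm → contributes +21 094 682 mm⁴
  bottom flange (beyond web): d = -108 mm → contributes +21 094 682 mm⁴
Total I = 48 272 864 mm⁴.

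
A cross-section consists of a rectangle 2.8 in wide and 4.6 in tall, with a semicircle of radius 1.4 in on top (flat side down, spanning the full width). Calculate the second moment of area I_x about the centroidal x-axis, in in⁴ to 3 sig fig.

Decompose the section into non-overlapping parts with the origin at the bottom-left of its bounding rectangle.
Rectangular body: 2.8 × 4.6, A = 12.88 in², y = 2.3 in, Ī = 22.712 in⁴.
Semicircular cap: semicircle r = 1.4, A = 3.0788 in², y = 5.1942 in, Ī = 0.42164 in⁴.
Centroid: ȳ = ΣA·y / ΣA = 2.8583 in.
Transfer each piece to the centroidal x-axis using Ī + A·d² with d = y − 2.8583:
  rectangular body: d = -0.55834 in → contributes +26.727 in⁴
  semicircular cap: d = 2.3358 in → contributes +17.22 in⁴
Total I = 43.947 in⁴.

I_x ≈ 43.9 in⁴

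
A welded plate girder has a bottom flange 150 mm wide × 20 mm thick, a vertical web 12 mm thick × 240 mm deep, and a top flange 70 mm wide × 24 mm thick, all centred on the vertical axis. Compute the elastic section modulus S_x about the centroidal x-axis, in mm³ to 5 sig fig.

S_x ≈ 5.4274 × 10⁵ mm³

Treat the section as a set of non-overlapping primitives; coordinates are from the bounding-box lower-left.
Bottom plate: 150 × 20, A = 3 000 mm², y = 10 mm, Ī = 100 000 mm⁴.
Web plate: 12 × 240, A = 2 880 mm², y = 140 mm, Ī = 13 824 000 mm⁴.
Top plate: 70 × 24, A = 1 680 mm², y = 272 mm, Ī = 80 640 mm⁴.
Centroid: ȳ = ΣA·y / ΣA = 117.746 mm.
Transfer each piece to the centroidal x-axis using Ī + A·d² with d = y − 117.746:
  bottom plate: d = -107.746 mm → contributes +34 927 622 mm⁴
  web plate: d = 22.25397 mm → contributes +15 250 289 mm⁴
  top plate: d = 154.254 mm → contributes +40 055 042 mm⁴
Total I = 90 232 952 mm⁴.
Extreme fibre distance c = 166.254 mm; S = I/c = 542741.6 mm³.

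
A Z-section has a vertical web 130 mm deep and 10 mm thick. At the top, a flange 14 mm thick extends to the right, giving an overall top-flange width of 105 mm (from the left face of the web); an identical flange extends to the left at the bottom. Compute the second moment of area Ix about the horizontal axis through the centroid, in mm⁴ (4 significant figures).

Ix ≈ 1.082 × 10⁷ mm⁴

Treat the section as a set of non-overlapping primitives; coordinates are from the bounding-box lower-left.
Web: 10 × 130, A = 1 300 mm², y = 65 mm, Ī = 1 830 833 mm⁴.
Top flange (beyond web): 95 × 14, A = 1 330 mm², y = 123 mm, Ī = 21723.3 mm⁴.
Bottom flange (beyond web): 95 × 14, A = 1 330 mm², y = 7 mm, Ī = 21723.3 mm⁴.
Centroid: ȳ = ΣA·y / ΣA = 65 mm.
Transfer each piece to the horizontal axis through the centroid using Ī + A·d² with d = y − 65:
  web: d = 0 mm → contributes +1 830 833 mm⁴
  top flange (beyond web): d = 58 mm → contributes +4 495 843 mm⁴
  bottom flange (beyond web): d = -58 mm → contributes +4 495 843 mm⁴
Total I = 10 822 520 mm⁴.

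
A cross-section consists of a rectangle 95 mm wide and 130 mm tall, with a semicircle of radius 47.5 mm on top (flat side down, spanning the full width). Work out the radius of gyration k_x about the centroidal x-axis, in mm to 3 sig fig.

Decompose the section into non-overlapping parts with the origin at the bottom-left of its bounding rectangle.
Rectangular body: 95 × 130, A = 12 350 mm², y = 65 mm, Ī = 17 392 917 mm⁴.
Semicircular cap: semicircle r = 47.5, A = 3544.1 mm², y = 150.16 mm, Ī = 558 736 mm⁴.
Centroid: ȳ = ΣA·y / ΣA = 83.989 mm.
Transfer each piece to the centroidal x-axis using Ī + A·d² with d = y − 83.989:
  rectangular body: d = -18.989 mm → contributes +21 846 158 mm⁴
  semicircular cap: d = 66.171 mm → contributes +16 076 749 mm⁴
Total I = 37 922 907 mm⁴.
Radius of gyration: k = √(I/A) = √(37 922 907 / 15 894) = 48.846 mm.

k_x ≈ 48.8 mm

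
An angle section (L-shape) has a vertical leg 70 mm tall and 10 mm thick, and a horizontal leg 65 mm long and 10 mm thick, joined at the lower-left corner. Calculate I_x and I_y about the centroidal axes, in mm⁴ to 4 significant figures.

Treat the section as a set of non-overlapping primitives; coordinates are from the bounding-box lower-left.
Vertical leg: 10 × 70, A = 700 mm², y = 35 mm, Ī = 285 833 mm⁴.
Horizontal leg (remainder): 55 × 10, A = 550 mm², y = 5 mm, Ī = 4583.33 mm⁴.
Centroid: ȳ = ΣA·y / ΣA = 21.8 mm.
Transfer each piece to the centroidal x-axis using Ī + A·d² with d = y − 21.8:
  vertical leg: d = 13.2 mm → contributes +407 801 mm⁴
  horizontal leg (remainder): d = -16.8 mm → contributes +159 815 mm⁴
Total I = 567 617 mm⁴.
For the y-axis: x̄ = 19.3 mm.
Repeating about the centroidal y-axis gives I_y = 469 804 mm⁴.

I_x ≈ 5.676 × 10⁵ mm⁴, I_y ≈ 4.698 × 10⁵ mm⁴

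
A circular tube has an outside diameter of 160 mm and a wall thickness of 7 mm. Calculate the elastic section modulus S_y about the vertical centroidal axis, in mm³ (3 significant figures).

S_y ≈ 1.23 × 10⁵ mm³

Treat the section as a set of non-overlapping primitives; coordinates are from the bounding-box lower-left.
Outer circle: ⌀160, A = 20 106 mm², x = 80 mm, Ī = 32 169 909 mm⁴.
Bore (subtracted): ⌀146, A = 16 742 mm², x = 80 mm, Ī = 22 303 926 mm⁴.
By symmetry the centroid is at mid-width, x̄ = 80 mm.
All pieces are centred on the vertical centroidal axis, so I = ΣĪ (holes subtracted) = 9 865 982 mm⁴.
Extreme fibre distance c = 80 mm; S = I/c = 123 325 mm³.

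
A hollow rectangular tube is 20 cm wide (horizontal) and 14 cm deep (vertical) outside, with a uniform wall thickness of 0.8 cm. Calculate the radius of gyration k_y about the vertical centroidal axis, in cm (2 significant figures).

Treat the section as a set of non-overlapping primitives; coordinates are from the bounding-box lower-left.
Outer rectangle: 20 × 14, A = 280 cm², x = 10 cm, Ī = 9 333 cm⁴.
Inner void (subtracted): 18.4 × 12.4, A = 228.2 cm², x = 10 cm, Ī = 6 437 cm⁴.
By symmetry the centroid is at mid-width, x̄ = 10 cm.
All pieces are centred on the vertical centroidal axis, so I = ΣĪ (holes subtracted) = 2 896 cm⁴.
Radius of gyration: k = √(I/A) = √(2 896 / 51.84) = 7.474 cm.

k_y ≈ 7.5 cm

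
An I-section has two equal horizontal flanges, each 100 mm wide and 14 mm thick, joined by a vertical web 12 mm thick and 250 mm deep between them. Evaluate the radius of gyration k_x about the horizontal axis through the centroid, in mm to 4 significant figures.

Decompose the section into non-overlapping parts with the origin at the bottom-left of its bounding rectangle.
Bottom flange: 100 × 14, A = 1 400 mm², y = 7 mm, Ī = 22866.7 mm⁴.
Web: 12 × 250, A = 3 000 mm², y = 139 mm, Ī = 15 625 000 mm⁴.
Top flange: 100 × 14, A = 1 400 mm², y = 271 mm, Ī = 22866.7 mm⁴.
By symmetry the centroid is at mid-height, ȳ = 139 mm.
Transfer each piece to the horizontal axis through the centroid using Ī + A·d² with d = y − 139:
  bottom flange: d = -132 mm → contributes +24 416 467 mm⁴
  web: d = 0 mm → contributes +15 625 000 mm⁴
  top flange: d = 132 mm → contributes +24 416 467 mm⁴
Total I = 64 457 933 mm⁴.
Radius of gyration: k = √(I/A) = √(64 457 933 / 5 800) = 105.42 mm.

k_x ≈ 105.4 mm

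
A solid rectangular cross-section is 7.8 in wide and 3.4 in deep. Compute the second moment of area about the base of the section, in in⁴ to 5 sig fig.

The section: 7.8 × 3.4, A = 26.52 in², y = 1.7 in, Ī = 25.5476 in⁴.
Transfer it to the base of the section using Ī + A·d² with d = y − 0:
  the section: d = 1.7 in → contributes +102.1904 in⁴
Total I = 102.1904 in⁴.

I_base ≈ 102.19 in⁴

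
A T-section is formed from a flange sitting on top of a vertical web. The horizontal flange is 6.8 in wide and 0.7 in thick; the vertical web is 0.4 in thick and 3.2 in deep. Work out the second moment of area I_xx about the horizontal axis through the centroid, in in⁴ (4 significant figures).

I_xx ≈ 5.122 in⁴

Treat the section as a set of non-overlapping primitives; coordinates are from the bounding-box lower-left.
Flange: 6.8 × 0.7, A = 4.76 in², y = 3.55 in, Ī = 0.194367 in⁴.
Web: 0.4 × 3.2, A = 1.28 in², y = 1.6 in, Ī = 1.09227 in⁴.
Centroid: ȳ = ΣA·y / ΣA = 3.13675 in.
Transfer each piece to the horizontal axis through the centroid using Ī + A·d² with d = y − 3.13675:
  flange: d = 0.413245 in → contributes +1.00724 in⁴
  web: d = -1.53675 in → contributes +4.11513 in⁴
Total I = 5.12237 in⁴.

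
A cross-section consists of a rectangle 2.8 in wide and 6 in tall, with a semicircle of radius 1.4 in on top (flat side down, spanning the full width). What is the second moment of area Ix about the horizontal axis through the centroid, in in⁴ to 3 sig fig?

Ix ≈ 84.4 in⁴

Treat the section as a set of non-overlapping primitives; coordinates are from the bounding-box lower-left.
Rectangular body: 2.8 × 6, A = 16.8 in², y = 3 in, Ī = 50.4 in⁴.
Semicircular cap: semicircle r = 1.4, A = 3.0788 in², y = 6.5942 in, Ī = 0.42164 in⁴.
Centroid: ȳ = ΣA·y / ΣA = 3.5567 in.
Transfer each piece to the horizontal axis through the centroid using Ī + A·d² with d = y − 3.5567:
  rectangular body: d = -0.55666 in → contributes +55.606 in⁴
  semicircular cap: d = 3.0375 in → contributes +28.828 in⁴
Total I = 84.434 in⁴.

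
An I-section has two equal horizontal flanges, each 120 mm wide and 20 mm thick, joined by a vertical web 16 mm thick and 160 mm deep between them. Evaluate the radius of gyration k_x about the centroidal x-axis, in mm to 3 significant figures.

Break the section into simple shapes (no overlaps), measuring from the bottom-left corner of the bounding box.
Bottom flange: 120 × 20, A = 2 400 mm², y = 10 mm, Ī = 80 000 mm⁴.
Web: 16 × 160, A = 2 560 mm², y = 100 mm, Ī = 5 461 333 mm⁴.
Top flange: 120 × 20, A = 2 400 mm², y = 190 mm, Ī = 80 000 mm⁴.
By symmetry the centroid is at mid-height, ȳ = 100 mm.
Transfer each piece to the centroidal x-axis using Ī + A·d² with d = y − 100:
  bottom flange: d = -90 mm → contributes +19 520 000 mm⁴
  web: d = 0 mm → contributes +5 461 333 mm⁴
  top flange: d = 90 mm → contributes +19 520 000 mm⁴
Total I = 44 501 333 mm⁴.
Radius of gyration: k = √(I/A) = √(44 501 333 / 7 360) = 77.758 mm.

k_x ≈ 77.8 mm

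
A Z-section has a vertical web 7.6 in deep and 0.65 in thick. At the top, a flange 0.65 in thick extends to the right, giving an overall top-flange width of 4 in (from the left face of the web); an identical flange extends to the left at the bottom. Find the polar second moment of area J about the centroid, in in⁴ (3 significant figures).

J ≈ 98.2 in⁴

Decompose the section into non-overlapping parts with the origin at the bottom-left of its bounding rectangle.
Web: 0.65 × 7.6, A = 4.94 in², y = 3.8 in, Ī = 23.778 in⁴.
Top flange (beyond web): 3.35 × 0.65, A = 2.1775 in², y = 7.275 in, Ī = 0.076666 in⁴.
Bottom flange (beyond web): 3.35 × 0.65, A = 2.1775 in², y = 0.325 in, Ī = 0.076666 in⁴.
Centroid: ȳ = ΣA·y / ΣA = 3.8 in.
Transfer each piece to the centroidal x-axis using Ī + A·d² with d = y − 3.8:
  web: d = 0 in → contributes +23.778 in⁴
  top flange (beyond web): d = 3.475 in → contributes +26.371 in⁴
  bottom flange (beyond web): d = -3.475 in → contributes +26.371 in⁴
Total I = 76.521 in⁴.
For the y-axis: x̄ = 3.675 in.
Repeating about the centroidal y-axis gives I_y = 21.667 in⁴.
Polar second moment: J = I_x + I_y = 98.187 in⁴.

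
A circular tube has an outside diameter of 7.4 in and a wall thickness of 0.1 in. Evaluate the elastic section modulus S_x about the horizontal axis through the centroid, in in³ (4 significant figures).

Treat the section as a set of non-overlapping primitives; coordinates are from the bounding-box lower-left.
Outer circle: ⌀7.4, A = 43.0084 in², y = 3.7 in, Ī = 147.196 in⁴.
Bore (subtracted): ⌀7.2, A = 40.715 in², y = 3.7 in, Ī = 131.917 in⁴.
By symmetry the centroid is at mid-height, ȳ = 3.7 in.
All pieces are centred on the horizontal axis through the centroid, so I = ΣĪ (holes subtracted) = 15.2795 in⁴.
Extreme fibre distance c = 3.7 in; S = I/c = 4.1296 in³.

S_x ≈ 4.130 in³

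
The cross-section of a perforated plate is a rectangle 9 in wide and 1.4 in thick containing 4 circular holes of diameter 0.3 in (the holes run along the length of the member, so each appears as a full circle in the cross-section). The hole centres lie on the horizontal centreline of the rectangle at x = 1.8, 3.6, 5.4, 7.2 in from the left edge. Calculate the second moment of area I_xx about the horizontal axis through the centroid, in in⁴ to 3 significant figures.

Decompose the section into non-overlapping parts with the origin at the bottom-left of its bounding rectangle.
Plate: 9 × 1.4, A = 12.6 in², y = 0.7 in, Ī = 2.058 in⁴.
Hole 1 (subtracted): ⌀0.3, A = 0.070686 in², y = 0.7 in, Ī = 0.00039761 in⁴.
Hole 2 (subtracted): ⌀0.3, A = 0.070686 in², y = 0.7 in, Ī = 0.00039761 in⁴.
Hole 3 (subtracted): ⌀0.3, A = 0.070686 in², y = 0.7 in, Ī = 0.00039761 in⁴.
Hole 4 (subtracted): ⌀0.3, A = 0.070686 in², y = 0.7 in, Ī = 0.00039761 in⁴.
By symmetry the centroid is at mid-height, ȳ = 0.7 in.
All pieces are centred on the horizontal axis through the centroid, so I = ΣĪ (holes subtracted) = 2.0564 in⁴.

I_xx ≈ 2.06 in⁴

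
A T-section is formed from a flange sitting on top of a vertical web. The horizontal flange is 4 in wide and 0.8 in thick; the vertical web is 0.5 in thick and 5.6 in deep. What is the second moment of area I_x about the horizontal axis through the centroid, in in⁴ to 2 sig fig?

Break the section into simple shapes (no overlaps), measuring from the bottom-left corner of the bounding box.
Flange: 4 × 0.8, A = 3.2 in², y = 6 in, Ī = 0.1707 in⁴.
Web: 0.5 × 5.6, A = 2.8 in², y = 2.8 in, Ī = 7.317 in⁴.
Centroid: ȳ = ΣA·y / ΣA = 4.507 in.
Transfer each piece to the horizontal axis through the centroid using Ī + A·d² with d = y − 4.507:
  flange: d = 1.493 in → contributes +7.307 in⁴
  web: d = -1.707 in → contributes +15.47 in⁴
Total I = 22.78 in⁴.

I_x ≈ 23 in⁴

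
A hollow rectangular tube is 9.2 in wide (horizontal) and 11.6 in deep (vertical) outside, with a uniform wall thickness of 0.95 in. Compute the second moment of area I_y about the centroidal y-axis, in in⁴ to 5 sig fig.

I_y ≈ 438.28 in⁴

Break the section into simple shapes (no overlaps), measuring from the bottom-left corner of the bounding box.
Outer rectangle: 9.2 × 11.6, A = 106.72 in², x = 4.6 in, Ī = 752.7317 in⁴.
Inner void (subtracted): 7.3 × 9.7, A = 70.81 in², x = 4.6 in, Ī = 314.4554 in⁴.
By symmetry the centroid is at mid-width, x̄ = 4.6 in.
All pieces are centred on the centroidal y-axis, so I = ΣĪ (holes subtracted) = 438.2763 in⁴.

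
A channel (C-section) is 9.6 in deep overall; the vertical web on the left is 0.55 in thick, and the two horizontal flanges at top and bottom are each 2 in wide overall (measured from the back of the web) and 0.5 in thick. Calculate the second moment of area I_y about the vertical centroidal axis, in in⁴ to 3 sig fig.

I_y ≈ 1.52 in⁴

Decompose the section into non-overlapping parts with the origin at the bottom-left of its bounding rectangle.
Web: 0.55 × 9.6, A = 5.28 in², x = 0.275 in, Ī = 0.1331 in⁴.
Top flange (beyond web): 1.45 × 0.5, A = 0.725 in², x = 1.275 in, Ī = 0.12703 in⁴.
Bottom flange (beyond web): 1.45 × 0.5, A = 0.725 in², x = 1.275 in, Ī = 0.12703 in⁴.
Centroid: x̄ = ΣA·x / ΣA = 0.49045 in.
Transfer each piece to the vertical centroidal axis using Ī + A·d² with d = x − 0.49045:
  web: d = -0.21545 in → contributes +0.3782 in⁴
  top flange (beyond web): d = 0.78455 in → contributes +0.57327 in⁴
  bottom flange (beyond web): d = 0.78455 in → contributes +0.57327 in⁴
Total I = 1.5247 in⁴.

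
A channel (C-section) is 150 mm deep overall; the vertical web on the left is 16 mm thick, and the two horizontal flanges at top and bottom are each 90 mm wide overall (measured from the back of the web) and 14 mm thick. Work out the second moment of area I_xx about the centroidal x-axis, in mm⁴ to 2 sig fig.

Treat the section as a set of non-overlapping primitives; coordinates are from the bounding-box lower-left.
Web: 16 × 150, A = 2 400 mm², y = 75 mm, Ī = 4 500 000 mm⁴.
Top flange (beyond web): 74 × 14, A = 1 036 mm², y = 143 mm, Ī = 16 921 mm⁴.
Bottom flange (beyond web): 74 × 14, A = 1 036 mm², y = 7 mm, Ī = 16 921 mm⁴.
By symmetry the centroid is at mid-height, ȳ = 75 mm.
Transfer each piece to the centroidal x-axis using Ī + A·d² with d = y − 75:
  web: d = 0 mm → contributes +4 500 000 mm⁴
  top flange (beyond web): d = 68 mm → contributes +4 807 385 mm⁴
  bottom flange (beyond web): d = -68 mm → contributes +4 807 385 mm⁴
Total I = 14 114 771 mm⁴.

I_xx ≈ 1.4 × 10⁷ mm⁴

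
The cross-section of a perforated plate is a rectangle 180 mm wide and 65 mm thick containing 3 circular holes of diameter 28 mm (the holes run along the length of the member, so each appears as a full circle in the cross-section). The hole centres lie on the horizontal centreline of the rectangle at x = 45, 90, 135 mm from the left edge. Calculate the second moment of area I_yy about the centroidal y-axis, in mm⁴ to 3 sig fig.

Break the section into simple shapes (no overlaps), measuring from the bottom-left corner of the bounding box.
Plate: 180 × 65, A = 11 700 mm², x = 90 mm, Ī = 31 590 000 mm⁴.
Hole 1 (subtracted): ⌀28, A = 615.75 mm², x = 45 mm, Ī = 30 172 mm⁴.
Hole 2 (subtracted): ⌀28, A = 615.75 mm², x = 90 mm, Ī = 30 172 mm⁴.
Hole 3 (subtracted): ⌀28, A = 615.75 mm², x = 135 mm, Ī = 30 172 mm⁴.
By symmetry the centroid is at mid-width, x̄ = 90 mm.
Transfer each piece to the centroidal y-axis using Ī + A·d² with d = x − 90:
  plate: d = 0 mm → contributes +31 590 000 mm⁴
  hole 1: d = -45 mm → contributes −1 277 070 mm⁴
  hole 2: d = 0 mm → contributes −30 172 mm⁴
  hole 3: d = 45 mm → contributes −1 277 070 mm⁴
Total I = 29 005 688 mm⁴.

I_yy ≈ 2.90 × 10⁷ mm⁴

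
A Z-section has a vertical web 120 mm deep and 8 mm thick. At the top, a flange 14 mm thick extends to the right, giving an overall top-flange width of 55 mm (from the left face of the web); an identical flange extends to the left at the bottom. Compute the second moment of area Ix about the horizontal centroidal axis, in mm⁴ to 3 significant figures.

Ix ≈ 4.87 × 10⁶ mm⁴

Treat the section as a set of non-overlapping primitives; coordinates are from the bounding-box lower-left.
Web: 8 × 120, A = 960 mm², y = 60 mm, Ī = 1 152 000 mm⁴.
Top flange (beyond web): 47 × 14, A = 658 mm², y = 113 mm, Ī = 10 747 mm⁴.
Bottom flange (beyond web): 47 × 14, A = 658 mm², y = 7 mm, Ī = 10 747 mm⁴.
Centroid: ȳ = ΣA·y / ΣA = 60 mm.
Transfer each piece to the horizontal centroidal axis using Ī + A·d² with d = y − 60:
  web: d = 0 mm → contributes +1 152 000 mm⁴
  top flange (beyond web): d = 53 mm → contributes +1 859 069 mm⁴
  bottom flange (beyond web): d = -53 mm → contributes +1 859 069 mm⁴
Total I = 4 870 139 mm⁴.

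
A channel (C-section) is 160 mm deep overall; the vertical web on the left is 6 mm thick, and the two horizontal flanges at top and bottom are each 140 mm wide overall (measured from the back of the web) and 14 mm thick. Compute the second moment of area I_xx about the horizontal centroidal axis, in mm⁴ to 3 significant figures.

Decompose the section into non-overlapping parts with the origin at the bottom-left of its bounding rectangle.
Web: 6 × 160, A = 960 mm², y = 80 mm, Ī = 2 048 000 mm⁴.
Top flange (beyond web): 134 × 14, A = 1 876 mm², y = 153 mm, Ī = 30 641 mm⁴.
Bottom flange (beyond web): 134 × 14, A = 1 876 mm², y = 7 mm, Ī = 30 641 mm⁴.
By symmetry the centroid is at mid-height, ȳ = 80 mm.
Transfer each piece to the horizontal centroidal axis using Ī + A·d² with d = y − 80:
  web: d = 0 mm → contributes +2 048 000 mm⁴
  top flange (beyond web): d = 73 mm → contributes +10 027 845 mm⁴
  bottom flange (beyond web): d = -73 mm → contributes +10 027 845 mm⁴
Total I = 22 103 691 mm⁴.

I_xx ≈ 2.21 × 10⁷ mm⁴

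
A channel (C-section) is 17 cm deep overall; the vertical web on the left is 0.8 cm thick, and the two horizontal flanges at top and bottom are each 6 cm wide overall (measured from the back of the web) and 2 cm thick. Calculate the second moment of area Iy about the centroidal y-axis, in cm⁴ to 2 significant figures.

Decompose the section into non-overlapping parts with the origin at the bottom-left of its bounding rectangle.
Web: 0.8 × 17, A = 13.6 cm², x = 0.4 cm, Ī = 0.7253 cm⁴.
Top flange (beyond web): 5.2 × 2, A = 10.4 cm², x = 3.4 cm, Ī = 23.43 cm⁴.
Bottom flange (beyond web): 5.2 × 2, A = 10.4 cm², x = 3.4 cm, Ī = 23.43 cm⁴.
Centroid: x̄ = ΣA·x / ΣA = 2.214 cm.
Transfer each piece to the centroidal y-axis using Ī + A·d² with d = x − 2.214:
  web: d = -1.814 cm → contributes +45.48 cm⁴
  top flange (beyond web): d = 1.186 cm → contributes +38.06 cm⁴
  bottom flange (beyond web): d = 1.186 cm → contributes +38.06 cm⁴
Total I = 121.6 cm⁴.

Iy ≈ 120 cm⁴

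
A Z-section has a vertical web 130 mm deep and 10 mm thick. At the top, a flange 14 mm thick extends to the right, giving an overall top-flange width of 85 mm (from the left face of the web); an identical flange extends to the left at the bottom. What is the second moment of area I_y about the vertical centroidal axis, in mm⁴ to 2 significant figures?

I_y ≈ 4.8 × 10⁶ mm⁴

Break the section into simple shapes (no overlaps), measuring from the bottom-left corner of the bounding box.
Web: 10 × 130, A = 1 300 mm², x = 80 mm, Ī = 10 833 mm⁴.
Top flange (beyond web): 75 × 14, A = 1 050 mm², x = 122.5 mm, Ī = 492 188 mm⁴.
Bottom flange (beyond web): 75 × 14, A = 1 050 mm², x = 37.5 mm, Ī = 492 188 mm⁴.
Centroid: x̄ = ΣA·x / ΣA = 80 mm.
Transfer each piece to the vertical centroidal axis using Ī + A·d² with d = x − 80:
  web: d = 0 mm → contributes +10 833 mm⁴
  top flange (beyond web): d = 42.5 mm → contributes +2 388 750 mm⁴
  bottom flange (beyond web): d = -42.5 mm → contributes +2 388 750 mm⁴
Total I = 4 788 333 mm⁴.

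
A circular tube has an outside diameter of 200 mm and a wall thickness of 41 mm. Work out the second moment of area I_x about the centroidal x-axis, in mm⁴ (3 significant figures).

Split into non-overlapping primitives; take the origin at the lower-left of the bounding box.
Outer circle: ⌀200, A = 31 416 mm², y = 100 mm, Ī = 78 539 816 mm⁴.
Bore (subtracted): ⌀118, A = 10 936 mm², y = 100 mm, Ī = 9 516 953 mm⁴.
By symmetry the centroid is at mid-height, ȳ = 100 mm.
All pieces are centred on the centroidal x-axis, so I = ΣĪ (holes subtracted) = 69 022 863 mm⁴.

I_x ≈ 6.90 × 10⁷ mm⁴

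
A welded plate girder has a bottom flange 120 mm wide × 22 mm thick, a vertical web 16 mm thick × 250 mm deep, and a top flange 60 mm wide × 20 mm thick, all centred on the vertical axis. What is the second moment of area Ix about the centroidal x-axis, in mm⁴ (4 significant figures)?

Ix ≈ 8.673 × 10⁷ mm⁴

Decompose the section into non-overlapping parts with the origin at the bottom-left of its bounding rectangle.
Bottom plate: 120 × 22, A = 2 640 mm², y = 11 mm, Ī = 106 480 mm⁴.
Web plate: 16 × 250, A = 4 000 mm², y = 147 mm, Ī = 20 833 333 mm⁴.
Top plate: 60 × 20, A = 1 200 mm², y = 282 mm, Ī = 40 000 mm⁴.
Centroid: ȳ = ΣA·y / ΣA = 121.867 mm.
Transfer each piece to the centroidal x-axis using Ī + A·d² with d = y − 121.867:
  bottom plate: d = -110.867 mm → contributes +32 556 221 mm⁴
  web plate: d = 25.1327 mm → contributes +23 359 934 mm⁴
  top plate: d = 160.133 mm → contributes +30 810 960 mm⁴
Total I = 86 727 115 mm⁴.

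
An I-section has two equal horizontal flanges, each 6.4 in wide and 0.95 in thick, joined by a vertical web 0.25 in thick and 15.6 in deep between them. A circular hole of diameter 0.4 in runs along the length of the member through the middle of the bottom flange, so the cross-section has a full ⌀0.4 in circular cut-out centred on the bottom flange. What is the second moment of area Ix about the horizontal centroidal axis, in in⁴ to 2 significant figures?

Ix ≈ 900 in⁴

Split into non-overlapping primitives; take the origin at the lower-left of the bounding box.
Bottom flange: 6.4 × 0.95, A = 6.08 in², y = 0.475 in, Ī = 0.4573 in⁴.
Web: 0.25 × 15.6, A = 3.9 in², y = 8.75 in, Ī = 79.09 in⁴.
Top flange: 6.4 × 0.95, A = 6.08 in², y = 17.03 in, Ī = 0.4573 in⁴.
Hole (subtracted): ⌀0.4, A = 0.1257 in², y = 0.475 in, Ī = 0.001257 in⁴.
Centroid: ȳ = ΣA·y / ΣA = 8.815 in.
Transfer each piece to the horizontal centroidal axis using Ī + A·d² with d = y − 8.815:
  bottom flange: d = -8.34 in → contributes +423.4 in⁴
  web: d = -0.06526 in → contributes +79.11 in⁴
  top flange: d = 8.21 in → contributes +410.2 in⁴
  hole: d = -8.34 in → contributes −8.742 in⁴
Total I = 904 in⁴.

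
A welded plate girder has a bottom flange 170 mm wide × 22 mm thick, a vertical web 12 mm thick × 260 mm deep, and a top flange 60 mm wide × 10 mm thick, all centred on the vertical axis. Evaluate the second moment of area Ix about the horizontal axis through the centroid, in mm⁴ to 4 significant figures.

Ix ≈ 7.632 × 10⁷ mm⁴

Treat the section as a set of non-overlapping primitives; coordinates are from the bounding-box lower-left.
Bottom plate: 170 × 22, A = 3 740 mm², y = 11 mm, Ī = 150 847 mm⁴.
Web plate: 12 × 260, A = 3 120 mm², y = 152 mm, Ī = 17 576 000 mm⁴.
Top plate: 60 × 10, A = 600 mm², y = 287 mm, Ī = 5 000 mm⁴.
Centroid: ȳ = ΣA·y / ΣA = 92.1689 mm.
Transfer each piece to the horizontal axis through the centroid using Ī + A·d² with d = y − 92.1689:
  bottom plate: d = -81.1689 mm → contributes +24 791 427 mm⁴
  web plate: d = 59.8311 mm → contributes +28 744 853 mm⁴
  top plate: d = 194.831 mm → contributes +22 780 494 mm⁴
Total I = 76 316 774 mm⁴.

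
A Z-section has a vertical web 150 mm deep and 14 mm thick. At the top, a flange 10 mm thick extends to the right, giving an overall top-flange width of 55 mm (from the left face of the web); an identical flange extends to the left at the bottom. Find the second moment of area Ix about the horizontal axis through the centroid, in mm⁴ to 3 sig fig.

Ix ≈ 7.96 × 10⁶ mm⁴

Split into non-overlapping primitives; take the origin at the lower-left of the bounding box.
Web: 14 × 150, A = 2 100 mm², y = 75 mm, Ī = 3 937 500 mm⁴.
Top flange (beyond web): 41 × 10, A = 410 mm², y = 145 mm, Ī = 3416.7 mm⁴.
Bottom flange (beyond web): 41 × 10, A = 410 mm², y = 5 mm, Ī = 3416.7 mm⁴.
Centroid: ȳ = ΣA·y / ΣA = 75 mm.
Transfer each piece to the horizontal axis through the centroid using Ī + A·d² with d = y − 75:
  web: d = 0 mm → contributes +3 937 500 mm⁴
  top flange (beyond web): d = 70 mm → contributes +2 012 417 mm⁴
  bottom flange (beyond web): d = -70 mm → contributes +2 012 417 mm⁴
Total I = 7 962 333 mm⁴.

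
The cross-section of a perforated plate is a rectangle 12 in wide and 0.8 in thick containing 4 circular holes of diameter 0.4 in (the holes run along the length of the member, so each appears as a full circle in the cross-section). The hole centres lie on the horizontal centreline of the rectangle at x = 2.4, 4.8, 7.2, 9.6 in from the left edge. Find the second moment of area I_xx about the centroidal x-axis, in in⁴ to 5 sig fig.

Split into non-overlapping primitives; take the origin at the lower-left of the bounding box.
Plate: 12 × 0.8, A = 9.6 in², y = 0.4 in, Ī = 0.512 in⁴.
Hole 1 (subtracted): ⌀0.4, A = 0.1256637 in², y = 0.4 in, Ī = 0.001256637 in⁴.
Hole 2 (subtracted): ⌀0.4, A = 0.1256637 in², y = 0.4 in, Ī = 0.001256637 in⁴.
Hole 3 (subtracted): ⌀0.4, A = 0.1256637 in², y = 0.4 in, Ī = 0.001256637 in⁴.
Hole 4 (subtracted): ⌀0.4, A = 0.1256637 in², y = 0.4 in, Ī = 0.001256637 in⁴.
By symmetry the centroid is at mid-height, ȳ = 0.4 in.
All pieces are centred on the centroidal x-axis, so I = ΣĪ (holes subtracted) = 0.5069735 in⁴.

I_xx ≈ 0.50697 in⁴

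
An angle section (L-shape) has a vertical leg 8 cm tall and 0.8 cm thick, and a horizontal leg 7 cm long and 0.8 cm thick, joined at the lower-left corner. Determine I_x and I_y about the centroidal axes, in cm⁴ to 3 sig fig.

I_x ≈ 70.6 cm⁴, I_y ≈ 50.5 cm⁴

Treat the section as a set of non-overlapping primitives; coordinates are from the bounding-box lower-left.
Vertical leg: 0.8 × 8, A = 6.4 cm², y = 4 cm, Ī = 34.133 cm⁴.
Horizontal leg (remainder): 6.2 × 0.8, A = 4.96 cm², y = 0.4 cm, Ī = 0.26453 cm⁴.
Centroid: ȳ = ΣA·y / ΣA = 2.4282 cm.
Transfer each piece to the centroidal x-axis using Ī + A·d² with d = y − 2.4282:
  vertical leg: d = 1.5718 cm → contributes +49.946 cm⁴
  horizontal leg (remainder): d = -2.0282 cm → contributes +20.667 cm⁴
Total I = 70.613 cm⁴.
For the y-axis: x̄ = 1.9282 cm.
Repeating about the centroidal y-axis gives I_y = 50.461 cm⁴.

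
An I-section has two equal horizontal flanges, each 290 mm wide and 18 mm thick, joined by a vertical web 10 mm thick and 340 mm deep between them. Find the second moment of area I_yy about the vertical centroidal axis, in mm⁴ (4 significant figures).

I_yy ≈ 7.320 × 10⁷ mm⁴

Decompose the section into non-overlapping parts with the origin at the bottom-left of its bounding rectangle.
Bottom flange: 290 × 18, A = 5 220 mm², x = 145 mm, Ī = 36 583 500 mm⁴.
Web: 10 × 340, A = 3 400 mm², x = 145 mm, Ī = 28333.3 mm⁴.
Top flange: 290 × 18, A = 5 220 mm², x = 145 mm, Ī = 36 583 500 mm⁴.
By symmetry the centroid is at mid-width, x̄ = 145 mm.
All pieces are centred on the vertical centroidal axis, so I = ΣĪ = 73 195 333 mm⁴.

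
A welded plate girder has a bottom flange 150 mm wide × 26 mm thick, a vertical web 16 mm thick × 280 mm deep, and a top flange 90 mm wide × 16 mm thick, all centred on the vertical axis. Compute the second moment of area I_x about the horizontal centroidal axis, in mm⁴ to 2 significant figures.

I_x ≈ 1.4 × 10⁸ mm⁴

Decompose the section into non-overlapping parts with the origin at the bottom-left of its bounding rectangle.
Bottom plate: 150 × 26, A = 3 900 mm², y = 13 mm, Ī = 219 700 mm⁴.
Web plate: 16 × 280, A = 4 480 mm², y = 166 mm, Ī = 29 269 333 mm⁴.
Top plate: 90 × 16, A = 1 440 mm², y = 314 mm, Ī = 30 720 mm⁴.
Centroid: ȳ = ΣA·y / ΣA = 126.9 mm.
Transfer each piece to the horizontal centroidal axis using Ī + A·d² with d = y − 126.9:
  bottom plate: d = -113.9 mm → contributes +50 849 785 mm⁴
  web plate: d = 39.06 mm → contributes +36 104 781 mm⁴
  top plate: d = 187.1 mm → contributes +50 418 991 mm⁴
Total I = 137 373 557 mm⁴.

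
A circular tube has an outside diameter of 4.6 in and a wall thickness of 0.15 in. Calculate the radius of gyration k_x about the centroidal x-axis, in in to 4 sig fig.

k_x ≈ 1.574 in

Split into non-overlapping primitives; take the origin at the lower-left of the bounding box.
Outer circle: ⌀4.6, A = 16.619 in², y = 2.3 in, Ī = 21.9787 in⁴.
Bore (subtracted): ⌀4.3, A = 14.522 in², y = 2.3 in, Ī = 16.782 in⁴.
By symmetry the centroid is at mid-height, ȳ = 2.3 in.
All pieces are centred on the centroidal x-axis, so I = ΣĪ (holes subtracted) = 5.19666 in⁴.
Radius of gyration: k = √(I/A) = √(5.19666 / 2.09701) = 1.57421 in.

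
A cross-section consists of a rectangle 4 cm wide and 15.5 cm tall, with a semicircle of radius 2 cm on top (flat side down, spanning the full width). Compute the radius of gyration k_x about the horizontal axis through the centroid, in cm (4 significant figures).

Split into non-overlapping primitives; take the origin at the lower-left of the bounding box.
Rectangular body: 4 × 15.5, A = 62 cm², y = 7.75 cm, Ī = 1241.29 cm⁴.
Semicircular cap: semicircle r = 2, A = 6.28319 cm², y = 16.3488 cm, Ī = 1.75611 cm⁴.
Centroid: ȳ = ΣA·y / ΣA = 8.54123 cm.
Transfer each piece to the horizontal axis through the centroid using Ī + A·d² with d = y − 8.54123:
  rectangular body: d = -0.791235 cm → contributes +1280.11 cm⁴
  semicircular cap: d = 7.80759 cm → contributes +384.77 cm⁴
Total I = 1664.88 cm⁴.
Radius of gyration: k = √(I/A) = √(1664.88 / 68.2832) = 4.93781 cm.

k_x ≈ 4.938 cm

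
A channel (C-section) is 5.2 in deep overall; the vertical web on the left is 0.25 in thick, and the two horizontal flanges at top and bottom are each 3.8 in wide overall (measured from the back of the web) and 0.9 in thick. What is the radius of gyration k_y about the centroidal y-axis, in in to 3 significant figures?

Decompose the section into non-overlapping parts with the origin at the bottom-left of its bounding rectangle.
Web: 0.25 × 5.2, A = 1.3 in², x = 0.125 in, Ī = 0.0067708 in⁴.
Top flange (beyond web): 3.55 × 0.9, A = 3.195 in², x = 2.025 in, Ī = 3.3554 in⁴.
Bottom flange (beyond web): 3.55 × 0.9, A = 3.195 in², x = 2.025 in, Ī = 3.3554 in⁴.
Centroid: x̄ = ΣA·x / ΣA = 1.7038 in.
Transfer each piece to the centroidal y-axis using Ī + A·d² with d = x − 1.7038:
  web: d = -1.5788 in → contributes +3.2472 in⁴
  top flange (beyond web): d = 0.3212 in → contributes +3.685 in⁴
  bottom flange (beyond web): d = 0.3212 in → contributes +3.685 in⁴
Total I = 10.617 in⁴.
Radius of gyration: k = √(I/A) = √(10.617 / 7.69) = 1.175 in.

k_y ≈ 1.18 in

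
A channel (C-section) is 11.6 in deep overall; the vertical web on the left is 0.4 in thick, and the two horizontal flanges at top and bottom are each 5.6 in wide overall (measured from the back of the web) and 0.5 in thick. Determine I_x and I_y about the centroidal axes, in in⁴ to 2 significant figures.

Break the section into simple shapes (no overlaps), measuring from the bottom-left corner of the bounding box.
Web: 0.4 × 11.6, A = 4.64 in², y = 5.8 in, Ī = 52.03 in⁴.
Top flange (beyond web): 5.2 × 0.5, A = 2.6 in², y = 11.35 in, Ī = 0.05417 in⁴.
Bottom flange (beyond web): 5.2 × 0.5, A = 2.6 in², y = 0.25 in, Ī = 0.05417 in⁴.
By symmetry the centroid is at mid-height, ȳ = 5.8 in.
Transfer each piece to the centroidal x-axis using Ī + A·d² with d = y − 5.8:
  web: d = 0 in → contributes +52.03 in⁴
  top flange (beyond web): d = 5.55 in → contributes +80.14 in⁴
  bottom flange (beyond web): d = -5.55 in → contributes +80.14 in⁴
Total I = 212.3 in⁴.
For the y-axis: x̄ = 1.68 in.
Repeating about the centroidal y-axis gives I_y = 31 in⁴.

I_x ≈ 210 in⁴, I_y ≈ 31 in⁴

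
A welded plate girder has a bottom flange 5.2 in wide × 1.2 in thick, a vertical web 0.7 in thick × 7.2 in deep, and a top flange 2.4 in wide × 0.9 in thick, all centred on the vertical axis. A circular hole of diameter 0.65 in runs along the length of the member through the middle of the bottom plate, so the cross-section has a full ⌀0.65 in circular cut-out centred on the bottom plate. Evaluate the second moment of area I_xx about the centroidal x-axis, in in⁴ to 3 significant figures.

I_xx ≈ 143 in⁴

Break the section into simple shapes (no overlaps), measuring from the bottom-left corner of the bounding box.
Bottom plate: 5.2 × 1.2, A = 6.24 in², y = 0.6 in, Ī = 0.7488 in⁴.
Web plate: 0.7 × 7.2, A = 5.04 in², y = 4.8 in, Ī = 21.773 in⁴.
Top plate: 2.4 × 0.9, A = 2.16 in², y = 8.85 in, Ī = 0.1458 in⁴.
Hole (subtracted): ⌀0.65, A = 0.33183 in², y = 0.6 in, Ī = 0.0087624 in⁴.
Centroid: ȳ = ΣA·y / ΣA = 3.5743 in.
Transfer each piece to the centroidal x-axis using Ī + A·d² with d = y − 3.5743:
  bottom plate: d = -2.9743 in → contributes +55.952 in⁴
  web plate: d = 1.2257 in → contributes +29.344 in⁴
  top plate: d = 5.2757 in → contributes +60.264 in⁴
  hole: d = -2.9743 in → contributes −2.9443 in⁴
Total I = 142.62 in⁴.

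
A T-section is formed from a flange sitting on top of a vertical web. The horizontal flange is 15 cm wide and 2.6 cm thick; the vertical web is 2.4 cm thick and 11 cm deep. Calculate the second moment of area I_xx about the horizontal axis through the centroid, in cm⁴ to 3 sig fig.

Treat the section as a set of non-overlapping primitives; coordinates are from the bounding-box lower-left.
Flange: 15 × 2.6, A = 39 cm², y = 12.3 cm, Ī = 21.97 cm⁴.
Web: 2.4 × 11, A = 26.4 cm², y = 5.5 cm, Ī = 266.2 cm⁴.
Centroid: ȳ = ΣA·y / ΣA = 9.555 cm.
Transfer each piece to the horizontal axis through the centroid using Ī + A·d² with d = y − 9.555:
  flange: d = 2.745 cm → contributes +315.83 cm⁴
  web: d = -4.055 cm → contributes +700.31 cm⁴
Total I = 1016.1 cm⁴.

I_xx ≈ 1020 cm⁴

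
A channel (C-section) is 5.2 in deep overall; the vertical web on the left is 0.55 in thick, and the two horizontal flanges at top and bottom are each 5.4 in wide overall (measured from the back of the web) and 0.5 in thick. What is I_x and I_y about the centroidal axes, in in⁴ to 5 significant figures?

Decompose the section into non-overlapping parts with the origin at the bottom-left of its bounding rectangle.
Web: 0.55 × 5.2, A = 2.86 in², y = 2.6 in, Ī = 6.444533 in⁴.
Top flange (beyond web): 4.85 × 0.5, A = 2.425 in², y = 4.95 in, Ī = 0.05052083 in⁴.
Bottom flange (beyond web): 4.85 × 0.5, A = 2.425 in², y = 0.25 in, Ī = 0.05052083 in⁴.
By symmetry the centroid is at mid-height, ȳ = 2.6 in.
Transfer each piece to the centroidal x-axis using Ī + A·d² with d = y − 2.6:
  web: d = 0 in → contributes +6.444533 in⁴
  top flange (beyond web): d = 2.35 in → contributes +13.44258 in⁴
  bottom flange (beyond web): d = -2.35 in → contributes +13.44258 in⁴
Total I = 33.3297 in⁴.
For the y-axis: x̄ = 1.973444 in.
Repeating about the centroidal y-axis gives I_y = 22.69449 in⁴.

I_x ≈ 33.330 in⁴, I_y ≈ 22.694 in⁴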